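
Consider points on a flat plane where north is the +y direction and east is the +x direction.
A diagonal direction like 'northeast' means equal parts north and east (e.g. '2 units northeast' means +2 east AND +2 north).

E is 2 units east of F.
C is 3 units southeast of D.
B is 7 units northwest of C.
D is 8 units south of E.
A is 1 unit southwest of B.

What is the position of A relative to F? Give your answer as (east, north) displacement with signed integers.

Answer: A is at (east=-3, north=-5) relative to F.

Derivation:
Place F at the origin (east=0, north=0).
  E is 2 units east of F: delta (east=+2, north=+0); E at (east=2, north=0).
  D is 8 units south of E: delta (east=+0, north=-8); D at (east=2, north=-8).
  C is 3 units southeast of D: delta (east=+3, north=-3); C at (east=5, north=-11).
  B is 7 units northwest of C: delta (east=-7, north=+7); B at (east=-2, north=-4).
  A is 1 unit southwest of B: delta (east=-1, north=-1); A at (east=-3, north=-5).
Therefore A relative to F: (east=-3, north=-5).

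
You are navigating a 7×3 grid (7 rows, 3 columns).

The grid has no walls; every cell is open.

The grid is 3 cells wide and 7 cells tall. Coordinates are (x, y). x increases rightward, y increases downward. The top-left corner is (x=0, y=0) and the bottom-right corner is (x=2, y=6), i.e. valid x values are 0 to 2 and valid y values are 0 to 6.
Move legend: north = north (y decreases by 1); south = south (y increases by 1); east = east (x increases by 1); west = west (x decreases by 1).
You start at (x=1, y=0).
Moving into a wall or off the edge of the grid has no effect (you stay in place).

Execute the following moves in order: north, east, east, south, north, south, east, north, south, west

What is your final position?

Answer: Final position: (x=1, y=1)

Derivation:
Start: (x=1, y=0)
  north (north): blocked, stay at (x=1, y=0)
  east (east): (x=1, y=0) -> (x=2, y=0)
  east (east): blocked, stay at (x=2, y=0)
  south (south): (x=2, y=0) -> (x=2, y=1)
  north (north): (x=2, y=1) -> (x=2, y=0)
  south (south): (x=2, y=0) -> (x=2, y=1)
  east (east): blocked, stay at (x=2, y=1)
  north (north): (x=2, y=1) -> (x=2, y=0)
  south (south): (x=2, y=0) -> (x=2, y=1)
  west (west): (x=2, y=1) -> (x=1, y=1)
Final: (x=1, y=1)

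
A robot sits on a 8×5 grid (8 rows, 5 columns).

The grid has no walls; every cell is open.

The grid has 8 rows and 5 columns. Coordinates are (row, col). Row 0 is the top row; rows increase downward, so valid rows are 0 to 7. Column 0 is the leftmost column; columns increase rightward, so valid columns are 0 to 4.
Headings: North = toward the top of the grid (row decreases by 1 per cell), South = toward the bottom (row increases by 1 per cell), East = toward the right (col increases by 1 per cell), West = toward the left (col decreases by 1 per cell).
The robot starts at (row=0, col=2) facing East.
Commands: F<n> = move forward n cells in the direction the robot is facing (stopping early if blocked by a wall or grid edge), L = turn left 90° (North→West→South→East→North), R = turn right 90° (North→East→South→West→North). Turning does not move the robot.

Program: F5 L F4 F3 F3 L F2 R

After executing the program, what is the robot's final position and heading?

Start: (row=0, col=2), facing East
  F5: move forward 2/5 (blocked), now at (row=0, col=4)
  L: turn left, now facing North
  F4: move forward 0/4 (blocked), now at (row=0, col=4)
  F3: move forward 0/3 (blocked), now at (row=0, col=4)
  F3: move forward 0/3 (blocked), now at (row=0, col=4)
  L: turn left, now facing West
  F2: move forward 2, now at (row=0, col=2)
  R: turn right, now facing North
Final: (row=0, col=2), facing North

Answer: Final position: (row=0, col=2), facing North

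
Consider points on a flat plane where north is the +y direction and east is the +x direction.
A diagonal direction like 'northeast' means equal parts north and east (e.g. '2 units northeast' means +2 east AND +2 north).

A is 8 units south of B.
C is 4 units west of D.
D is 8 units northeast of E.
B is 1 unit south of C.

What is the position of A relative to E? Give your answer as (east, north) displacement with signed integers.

Answer: A is at (east=4, north=-1) relative to E.

Derivation:
Place E at the origin (east=0, north=0).
  D is 8 units northeast of E: delta (east=+8, north=+8); D at (east=8, north=8).
  C is 4 units west of D: delta (east=-4, north=+0); C at (east=4, north=8).
  B is 1 unit south of C: delta (east=+0, north=-1); B at (east=4, north=7).
  A is 8 units south of B: delta (east=+0, north=-8); A at (east=4, north=-1).
Therefore A relative to E: (east=4, north=-1).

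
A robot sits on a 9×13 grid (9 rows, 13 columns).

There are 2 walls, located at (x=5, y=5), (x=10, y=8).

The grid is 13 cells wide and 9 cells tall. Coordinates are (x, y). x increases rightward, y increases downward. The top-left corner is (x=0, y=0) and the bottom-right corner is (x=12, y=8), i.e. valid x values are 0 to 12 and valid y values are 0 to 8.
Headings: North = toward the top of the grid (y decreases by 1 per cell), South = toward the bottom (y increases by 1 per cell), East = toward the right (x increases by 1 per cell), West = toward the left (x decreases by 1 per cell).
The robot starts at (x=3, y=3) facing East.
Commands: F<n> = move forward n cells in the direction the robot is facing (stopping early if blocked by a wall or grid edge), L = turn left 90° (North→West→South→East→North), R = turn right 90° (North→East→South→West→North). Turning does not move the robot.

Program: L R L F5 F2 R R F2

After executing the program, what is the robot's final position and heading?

Answer: Final position: (x=3, y=2), facing South

Derivation:
Start: (x=3, y=3), facing East
  L: turn left, now facing North
  R: turn right, now facing East
  L: turn left, now facing North
  F5: move forward 3/5 (blocked), now at (x=3, y=0)
  F2: move forward 0/2 (blocked), now at (x=3, y=0)
  R: turn right, now facing East
  R: turn right, now facing South
  F2: move forward 2, now at (x=3, y=2)
Final: (x=3, y=2), facing South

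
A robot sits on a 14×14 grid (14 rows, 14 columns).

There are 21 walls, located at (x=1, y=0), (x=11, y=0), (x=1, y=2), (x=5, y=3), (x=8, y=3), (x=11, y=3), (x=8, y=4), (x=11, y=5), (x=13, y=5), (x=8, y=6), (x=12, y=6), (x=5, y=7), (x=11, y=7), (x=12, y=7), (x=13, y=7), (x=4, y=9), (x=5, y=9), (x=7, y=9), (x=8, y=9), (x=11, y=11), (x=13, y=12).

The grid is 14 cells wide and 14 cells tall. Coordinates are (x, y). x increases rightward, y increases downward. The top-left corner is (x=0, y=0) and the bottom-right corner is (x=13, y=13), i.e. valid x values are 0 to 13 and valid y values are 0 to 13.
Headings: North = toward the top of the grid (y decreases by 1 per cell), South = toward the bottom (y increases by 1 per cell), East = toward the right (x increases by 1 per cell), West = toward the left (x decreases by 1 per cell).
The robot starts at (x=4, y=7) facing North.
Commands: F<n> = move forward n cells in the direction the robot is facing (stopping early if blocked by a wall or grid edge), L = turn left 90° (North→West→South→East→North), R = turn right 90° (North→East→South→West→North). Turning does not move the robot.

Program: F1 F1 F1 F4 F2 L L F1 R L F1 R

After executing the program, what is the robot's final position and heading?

Answer: Final position: (x=4, y=2), facing West

Derivation:
Start: (x=4, y=7), facing North
  F1: move forward 1, now at (x=4, y=6)
  F1: move forward 1, now at (x=4, y=5)
  F1: move forward 1, now at (x=4, y=4)
  F4: move forward 4, now at (x=4, y=0)
  F2: move forward 0/2 (blocked), now at (x=4, y=0)
  L: turn left, now facing West
  L: turn left, now facing South
  F1: move forward 1, now at (x=4, y=1)
  R: turn right, now facing West
  L: turn left, now facing South
  F1: move forward 1, now at (x=4, y=2)
  R: turn right, now facing West
Final: (x=4, y=2), facing West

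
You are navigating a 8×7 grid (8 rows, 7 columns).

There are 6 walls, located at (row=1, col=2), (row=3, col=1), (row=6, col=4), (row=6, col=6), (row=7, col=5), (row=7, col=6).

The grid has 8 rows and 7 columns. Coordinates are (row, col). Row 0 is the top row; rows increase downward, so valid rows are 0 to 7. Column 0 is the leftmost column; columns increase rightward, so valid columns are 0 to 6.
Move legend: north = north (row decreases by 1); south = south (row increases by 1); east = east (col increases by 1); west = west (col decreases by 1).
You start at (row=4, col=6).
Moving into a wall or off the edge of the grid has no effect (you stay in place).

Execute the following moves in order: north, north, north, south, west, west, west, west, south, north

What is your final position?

Start: (row=4, col=6)
  north (north): (row=4, col=6) -> (row=3, col=6)
  north (north): (row=3, col=6) -> (row=2, col=6)
  north (north): (row=2, col=6) -> (row=1, col=6)
  south (south): (row=1, col=6) -> (row=2, col=6)
  west (west): (row=2, col=6) -> (row=2, col=5)
  west (west): (row=2, col=5) -> (row=2, col=4)
  west (west): (row=2, col=4) -> (row=2, col=3)
  west (west): (row=2, col=3) -> (row=2, col=2)
  south (south): (row=2, col=2) -> (row=3, col=2)
  north (north): (row=3, col=2) -> (row=2, col=2)
Final: (row=2, col=2)

Answer: Final position: (row=2, col=2)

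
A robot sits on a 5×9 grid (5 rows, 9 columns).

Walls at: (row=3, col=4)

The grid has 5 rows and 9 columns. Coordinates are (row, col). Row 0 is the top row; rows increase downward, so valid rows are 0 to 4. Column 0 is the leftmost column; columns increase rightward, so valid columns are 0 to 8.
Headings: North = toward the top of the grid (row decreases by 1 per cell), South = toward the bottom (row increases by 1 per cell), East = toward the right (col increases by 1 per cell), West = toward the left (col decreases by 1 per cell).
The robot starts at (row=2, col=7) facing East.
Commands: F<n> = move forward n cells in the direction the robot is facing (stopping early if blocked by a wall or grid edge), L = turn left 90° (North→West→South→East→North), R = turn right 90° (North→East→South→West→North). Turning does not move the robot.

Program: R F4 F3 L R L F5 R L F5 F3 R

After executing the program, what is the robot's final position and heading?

Start: (row=2, col=7), facing East
  R: turn right, now facing South
  F4: move forward 2/4 (blocked), now at (row=4, col=7)
  F3: move forward 0/3 (blocked), now at (row=4, col=7)
  L: turn left, now facing East
  R: turn right, now facing South
  L: turn left, now facing East
  F5: move forward 1/5 (blocked), now at (row=4, col=8)
  R: turn right, now facing South
  L: turn left, now facing East
  F5: move forward 0/5 (blocked), now at (row=4, col=8)
  F3: move forward 0/3 (blocked), now at (row=4, col=8)
  R: turn right, now facing South
Final: (row=4, col=8), facing South

Answer: Final position: (row=4, col=8), facing South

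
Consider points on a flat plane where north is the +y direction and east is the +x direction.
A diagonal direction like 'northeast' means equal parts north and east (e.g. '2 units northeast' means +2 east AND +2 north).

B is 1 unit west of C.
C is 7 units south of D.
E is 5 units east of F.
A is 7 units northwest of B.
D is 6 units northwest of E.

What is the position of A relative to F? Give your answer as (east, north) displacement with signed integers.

Answer: A is at (east=-9, north=6) relative to F.

Derivation:
Place F at the origin (east=0, north=0).
  E is 5 units east of F: delta (east=+5, north=+0); E at (east=5, north=0).
  D is 6 units northwest of E: delta (east=-6, north=+6); D at (east=-1, north=6).
  C is 7 units south of D: delta (east=+0, north=-7); C at (east=-1, north=-1).
  B is 1 unit west of C: delta (east=-1, north=+0); B at (east=-2, north=-1).
  A is 7 units northwest of B: delta (east=-7, north=+7); A at (east=-9, north=6).
Therefore A relative to F: (east=-9, north=6).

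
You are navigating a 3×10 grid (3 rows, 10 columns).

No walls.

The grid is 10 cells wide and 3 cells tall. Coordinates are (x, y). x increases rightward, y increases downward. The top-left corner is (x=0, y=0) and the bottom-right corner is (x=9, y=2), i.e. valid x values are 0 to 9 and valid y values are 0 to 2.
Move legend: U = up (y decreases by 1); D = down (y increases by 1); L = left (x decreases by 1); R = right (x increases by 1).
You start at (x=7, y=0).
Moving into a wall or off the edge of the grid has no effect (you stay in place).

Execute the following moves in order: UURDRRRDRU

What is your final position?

Start: (x=7, y=0)
  U (up): blocked, stay at (x=7, y=0)
  U (up): blocked, stay at (x=7, y=0)
  R (right): (x=7, y=0) -> (x=8, y=0)
  D (down): (x=8, y=0) -> (x=8, y=1)
  R (right): (x=8, y=1) -> (x=9, y=1)
  R (right): blocked, stay at (x=9, y=1)
  R (right): blocked, stay at (x=9, y=1)
  D (down): (x=9, y=1) -> (x=9, y=2)
  R (right): blocked, stay at (x=9, y=2)
  U (up): (x=9, y=2) -> (x=9, y=1)
Final: (x=9, y=1)

Answer: Final position: (x=9, y=1)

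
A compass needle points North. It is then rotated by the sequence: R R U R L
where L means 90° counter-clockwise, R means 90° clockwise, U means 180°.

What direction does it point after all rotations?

Start: North
  R (right (90° clockwise)) -> East
  R (right (90° clockwise)) -> South
  U (U-turn (180°)) -> North
  R (right (90° clockwise)) -> East
  L (left (90° counter-clockwise)) -> North
Final: North

Answer: Final heading: North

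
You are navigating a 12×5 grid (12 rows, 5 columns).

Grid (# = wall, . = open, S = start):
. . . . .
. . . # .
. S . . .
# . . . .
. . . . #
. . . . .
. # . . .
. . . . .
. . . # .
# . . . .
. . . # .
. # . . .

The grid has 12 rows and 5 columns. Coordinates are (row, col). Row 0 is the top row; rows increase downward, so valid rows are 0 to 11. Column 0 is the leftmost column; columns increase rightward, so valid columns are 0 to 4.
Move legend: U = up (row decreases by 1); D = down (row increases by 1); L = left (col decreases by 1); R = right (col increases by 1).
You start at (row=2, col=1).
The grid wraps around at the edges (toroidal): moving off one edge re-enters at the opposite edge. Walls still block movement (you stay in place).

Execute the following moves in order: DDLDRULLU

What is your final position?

Start: (row=2, col=1)
  D (down): (row=2, col=1) -> (row=3, col=1)
  D (down): (row=3, col=1) -> (row=4, col=1)
  L (left): (row=4, col=1) -> (row=4, col=0)
  D (down): (row=4, col=0) -> (row=5, col=0)
  R (right): (row=5, col=0) -> (row=5, col=1)
  U (up): (row=5, col=1) -> (row=4, col=1)
  L (left): (row=4, col=1) -> (row=4, col=0)
  L (left): blocked, stay at (row=4, col=0)
  U (up): blocked, stay at (row=4, col=0)
Final: (row=4, col=0)

Answer: Final position: (row=4, col=0)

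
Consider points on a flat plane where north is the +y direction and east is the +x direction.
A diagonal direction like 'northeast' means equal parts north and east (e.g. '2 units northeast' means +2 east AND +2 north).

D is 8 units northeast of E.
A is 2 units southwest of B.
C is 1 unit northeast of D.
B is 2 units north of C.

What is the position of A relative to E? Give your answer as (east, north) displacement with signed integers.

Place E at the origin (east=0, north=0).
  D is 8 units northeast of E: delta (east=+8, north=+8); D at (east=8, north=8).
  C is 1 unit northeast of D: delta (east=+1, north=+1); C at (east=9, north=9).
  B is 2 units north of C: delta (east=+0, north=+2); B at (east=9, north=11).
  A is 2 units southwest of B: delta (east=-2, north=-2); A at (east=7, north=9).
Therefore A relative to E: (east=7, north=9).

Answer: A is at (east=7, north=9) relative to E.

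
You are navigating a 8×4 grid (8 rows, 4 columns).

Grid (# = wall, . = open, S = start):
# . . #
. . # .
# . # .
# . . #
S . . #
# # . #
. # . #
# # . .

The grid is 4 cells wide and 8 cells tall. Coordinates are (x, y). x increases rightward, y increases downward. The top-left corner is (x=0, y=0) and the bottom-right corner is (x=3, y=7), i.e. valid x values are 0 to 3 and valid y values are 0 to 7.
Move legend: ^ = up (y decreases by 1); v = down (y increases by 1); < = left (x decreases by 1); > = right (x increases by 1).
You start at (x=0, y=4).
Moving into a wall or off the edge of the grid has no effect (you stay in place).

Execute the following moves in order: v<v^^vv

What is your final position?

Answer: Final position: (x=0, y=4)

Derivation:
Start: (x=0, y=4)
  v (down): blocked, stay at (x=0, y=4)
  < (left): blocked, stay at (x=0, y=4)
  v (down): blocked, stay at (x=0, y=4)
  ^ (up): blocked, stay at (x=0, y=4)
  ^ (up): blocked, stay at (x=0, y=4)
  v (down): blocked, stay at (x=0, y=4)
  v (down): blocked, stay at (x=0, y=4)
Final: (x=0, y=4)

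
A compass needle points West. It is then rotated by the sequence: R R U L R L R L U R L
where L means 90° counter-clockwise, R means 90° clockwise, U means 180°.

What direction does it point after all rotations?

Answer: Final heading: North

Derivation:
Start: West
  R (right (90° clockwise)) -> North
  R (right (90° clockwise)) -> East
  U (U-turn (180°)) -> West
  L (left (90° counter-clockwise)) -> South
  R (right (90° clockwise)) -> West
  L (left (90° counter-clockwise)) -> South
  R (right (90° clockwise)) -> West
  L (left (90° counter-clockwise)) -> South
  U (U-turn (180°)) -> North
  R (right (90° clockwise)) -> East
  L (left (90° counter-clockwise)) -> North
Final: North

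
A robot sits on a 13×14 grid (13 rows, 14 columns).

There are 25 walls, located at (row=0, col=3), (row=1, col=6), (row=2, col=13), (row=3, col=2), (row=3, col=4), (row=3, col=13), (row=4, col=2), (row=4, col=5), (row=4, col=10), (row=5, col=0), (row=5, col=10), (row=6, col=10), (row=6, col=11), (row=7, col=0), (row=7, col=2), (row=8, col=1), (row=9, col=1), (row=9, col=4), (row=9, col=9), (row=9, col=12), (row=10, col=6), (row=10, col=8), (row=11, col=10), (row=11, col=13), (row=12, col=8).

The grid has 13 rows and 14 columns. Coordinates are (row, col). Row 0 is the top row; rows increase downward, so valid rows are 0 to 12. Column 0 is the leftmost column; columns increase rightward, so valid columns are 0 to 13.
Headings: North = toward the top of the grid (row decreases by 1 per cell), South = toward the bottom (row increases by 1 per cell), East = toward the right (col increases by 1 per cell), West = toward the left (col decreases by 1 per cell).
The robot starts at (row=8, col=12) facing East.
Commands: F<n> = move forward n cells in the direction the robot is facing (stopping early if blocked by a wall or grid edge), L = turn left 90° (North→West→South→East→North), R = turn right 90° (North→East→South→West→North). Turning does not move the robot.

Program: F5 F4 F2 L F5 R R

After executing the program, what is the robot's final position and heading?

Answer: Final position: (row=4, col=13), facing South

Derivation:
Start: (row=8, col=12), facing East
  F5: move forward 1/5 (blocked), now at (row=8, col=13)
  F4: move forward 0/4 (blocked), now at (row=8, col=13)
  F2: move forward 0/2 (blocked), now at (row=8, col=13)
  L: turn left, now facing North
  F5: move forward 4/5 (blocked), now at (row=4, col=13)
  R: turn right, now facing East
  R: turn right, now facing South
Final: (row=4, col=13), facing South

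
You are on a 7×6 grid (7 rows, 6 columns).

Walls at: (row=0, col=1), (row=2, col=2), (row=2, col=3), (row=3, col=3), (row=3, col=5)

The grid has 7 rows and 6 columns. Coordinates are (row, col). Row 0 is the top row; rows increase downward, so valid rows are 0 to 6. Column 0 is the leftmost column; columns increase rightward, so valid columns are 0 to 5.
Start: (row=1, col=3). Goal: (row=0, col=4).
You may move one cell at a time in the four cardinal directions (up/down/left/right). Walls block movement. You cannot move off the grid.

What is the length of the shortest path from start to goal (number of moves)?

Answer: Shortest path length: 2

Derivation:
BFS from (row=1, col=3) until reaching (row=0, col=4):
  Distance 0: (row=1, col=3)
  Distance 1: (row=0, col=3), (row=1, col=2), (row=1, col=4)
  Distance 2: (row=0, col=2), (row=0, col=4), (row=1, col=1), (row=1, col=5), (row=2, col=4)  <- goal reached here
One shortest path (2 moves): (row=1, col=3) -> (row=1, col=4) -> (row=0, col=4)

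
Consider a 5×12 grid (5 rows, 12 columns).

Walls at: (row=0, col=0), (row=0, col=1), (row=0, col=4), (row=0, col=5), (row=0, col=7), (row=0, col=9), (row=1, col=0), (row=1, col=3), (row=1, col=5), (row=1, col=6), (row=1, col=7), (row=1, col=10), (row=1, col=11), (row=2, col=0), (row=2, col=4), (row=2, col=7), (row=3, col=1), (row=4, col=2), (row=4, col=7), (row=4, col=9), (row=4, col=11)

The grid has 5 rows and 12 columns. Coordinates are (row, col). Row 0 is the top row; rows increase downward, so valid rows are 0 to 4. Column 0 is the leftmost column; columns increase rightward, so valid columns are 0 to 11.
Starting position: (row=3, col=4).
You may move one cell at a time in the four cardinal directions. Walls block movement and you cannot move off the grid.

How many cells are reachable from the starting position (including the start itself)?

Answer: Reachable cells: 32

Derivation:
BFS flood-fill from (row=3, col=4):
  Distance 0: (row=3, col=4)
  Distance 1: (row=3, col=3), (row=3, col=5), (row=4, col=4)
  Distance 2: (row=2, col=3), (row=2, col=5), (row=3, col=2), (row=3, col=6), (row=4, col=3), (row=4, col=5)
  Distance 3: (row=2, col=2), (row=2, col=6), (row=3, col=7), (row=4, col=6)
  Distance 4: (row=1, col=2), (row=2, col=1), (row=3, col=8)
  Distance 5: (row=0, col=2), (row=1, col=1), (row=2, col=8), (row=3, col=9), (row=4, col=8)
  Distance 6: (row=0, col=3), (row=1, col=8), (row=2, col=9), (row=3, col=10)
  Distance 7: (row=0, col=8), (row=1, col=9), (row=2, col=10), (row=3, col=11), (row=4, col=10)
  Distance 8: (row=2, col=11)
Total reachable: 32 (grid has 39 open cells total)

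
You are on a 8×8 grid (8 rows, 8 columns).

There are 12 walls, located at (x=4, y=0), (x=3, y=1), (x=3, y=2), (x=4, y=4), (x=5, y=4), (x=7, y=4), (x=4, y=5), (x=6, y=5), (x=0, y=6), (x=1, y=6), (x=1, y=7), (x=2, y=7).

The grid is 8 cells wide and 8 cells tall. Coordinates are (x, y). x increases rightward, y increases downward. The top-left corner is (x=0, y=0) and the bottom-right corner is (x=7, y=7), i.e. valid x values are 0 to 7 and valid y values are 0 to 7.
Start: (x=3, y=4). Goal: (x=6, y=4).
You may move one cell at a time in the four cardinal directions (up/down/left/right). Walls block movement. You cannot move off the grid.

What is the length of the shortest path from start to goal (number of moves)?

BFS from (x=3, y=4) until reaching (x=6, y=4):
  Distance 0: (x=3, y=4)
  Distance 1: (x=3, y=3), (x=2, y=4), (x=3, y=5)
  Distance 2: (x=2, y=3), (x=4, y=3), (x=1, y=4), (x=2, y=5), (x=3, y=6)
  Distance 3: (x=2, y=2), (x=4, y=2), (x=1, y=3), (x=5, y=3), (x=0, y=4), (x=1, y=5), (x=2, y=6), (x=4, y=6), (x=3, y=7)
  Distance 4: (x=2, y=1), (x=4, y=1), (x=1, y=2), (x=5, y=2), (x=0, y=3), (x=6, y=3), (x=0, y=5), (x=5, y=6), (x=4, y=7)
  Distance 5: (x=2, y=0), (x=1, y=1), (x=5, y=1), (x=0, y=2), (x=6, y=2), (x=7, y=3), (x=6, y=4), (x=5, y=5), (x=6, y=6), (x=5, y=7)  <- goal reached here
One shortest path (5 moves): (x=3, y=4) -> (x=3, y=3) -> (x=4, y=3) -> (x=5, y=3) -> (x=6, y=3) -> (x=6, y=4)

Answer: Shortest path length: 5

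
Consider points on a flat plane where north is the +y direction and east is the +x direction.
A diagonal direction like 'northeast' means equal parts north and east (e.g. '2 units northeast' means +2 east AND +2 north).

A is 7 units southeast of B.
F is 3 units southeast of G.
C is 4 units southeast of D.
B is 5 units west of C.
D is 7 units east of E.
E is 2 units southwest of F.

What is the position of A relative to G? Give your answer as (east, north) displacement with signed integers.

Place G at the origin (east=0, north=0).
  F is 3 units southeast of G: delta (east=+3, north=-3); F at (east=3, north=-3).
  E is 2 units southwest of F: delta (east=-2, north=-2); E at (east=1, north=-5).
  D is 7 units east of E: delta (east=+7, north=+0); D at (east=8, north=-5).
  C is 4 units southeast of D: delta (east=+4, north=-4); C at (east=12, north=-9).
  B is 5 units west of C: delta (east=-5, north=+0); B at (east=7, north=-9).
  A is 7 units southeast of B: delta (east=+7, north=-7); A at (east=14, north=-16).
Therefore A relative to G: (east=14, north=-16).

Answer: A is at (east=14, north=-16) relative to G.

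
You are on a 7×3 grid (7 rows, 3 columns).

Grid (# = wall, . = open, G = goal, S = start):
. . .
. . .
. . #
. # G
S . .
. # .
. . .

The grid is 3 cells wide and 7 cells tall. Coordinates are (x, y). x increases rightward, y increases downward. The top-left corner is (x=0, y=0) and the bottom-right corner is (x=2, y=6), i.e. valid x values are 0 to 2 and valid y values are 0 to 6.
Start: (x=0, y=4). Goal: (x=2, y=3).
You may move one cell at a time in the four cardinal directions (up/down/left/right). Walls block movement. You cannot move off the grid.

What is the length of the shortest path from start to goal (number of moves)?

BFS from (x=0, y=4) until reaching (x=2, y=3):
  Distance 0: (x=0, y=4)
  Distance 1: (x=0, y=3), (x=1, y=4), (x=0, y=5)
  Distance 2: (x=0, y=2), (x=2, y=4), (x=0, y=6)
  Distance 3: (x=0, y=1), (x=1, y=2), (x=2, y=3), (x=2, y=5), (x=1, y=6)  <- goal reached here
One shortest path (3 moves): (x=0, y=4) -> (x=1, y=4) -> (x=2, y=4) -> (x=2, y=3)

Answer: Shortest path length: 3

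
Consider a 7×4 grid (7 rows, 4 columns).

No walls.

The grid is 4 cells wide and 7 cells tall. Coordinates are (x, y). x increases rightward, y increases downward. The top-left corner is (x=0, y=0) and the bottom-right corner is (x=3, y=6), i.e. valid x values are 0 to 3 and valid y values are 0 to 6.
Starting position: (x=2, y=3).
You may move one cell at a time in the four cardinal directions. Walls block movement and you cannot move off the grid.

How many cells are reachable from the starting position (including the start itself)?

Answer: Reachable cells: 28

Derivation:
BFS flood-fill from (x=2, y=3):
  Distance 0: (x=2, y=3)
  Distance 1: (x=2, y=2), (x=1, y=3), (x=3, y=3), (x=2, y=4)
  Distance 2: (x=2, y=1), (x=1, y=2), (x=3, y=2), (x=0, y=3), (x=1, y=4), (x=3, y=4), (x=2, y=5)
  Distance 3: (x=2, y=0), (x=1, y=1), (x=3, y=1), (x=0, y=2), (x=0, y=4), (x=1, y=5), (x=3, y=5), (x=2, y=6)
  Distance 4: (x=1, y=0), (x=3, y=0), (x=0, y=1), (x=0, y=5), (x=1, y=6), (x=3, y=6)
  Distance 5: (x=0, y=0), (x=0, y=6)
Total reachable: 28 (grid has 28 open cells total)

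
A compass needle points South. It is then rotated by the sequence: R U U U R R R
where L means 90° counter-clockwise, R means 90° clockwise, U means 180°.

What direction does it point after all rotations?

Start: South
  R (right (90° clockwise)) -> West
  U (U-turn (180°)) -> East
  U (U-turn (180°)) -> West
  U (U-turn (180°)) -> East
  R (right (90° clockwise)) -> South
  R (right (90° clockwise)) -> West
  R (right (90° clockwise)) -> North
Final: North

Answer: Final heading: North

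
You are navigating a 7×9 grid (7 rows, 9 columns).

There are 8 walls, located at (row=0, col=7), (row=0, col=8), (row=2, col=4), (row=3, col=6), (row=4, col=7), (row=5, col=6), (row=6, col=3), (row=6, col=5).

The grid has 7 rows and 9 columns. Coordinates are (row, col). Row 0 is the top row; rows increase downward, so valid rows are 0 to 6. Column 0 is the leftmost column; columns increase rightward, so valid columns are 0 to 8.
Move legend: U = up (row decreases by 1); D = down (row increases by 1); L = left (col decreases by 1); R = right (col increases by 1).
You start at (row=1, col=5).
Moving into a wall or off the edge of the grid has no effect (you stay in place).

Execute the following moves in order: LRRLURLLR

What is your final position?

Answer: Final position: (row=0, col=5)

Derivation:
Start: (row=1, col=5)
  L (left): (row=1, col=5) -> (row=1, col=4)
  R (right): (row=1, col=4) -> (row=1, col=5)
  R (right): (row=1, col=5) -> (row=1, col=6)
  L (left): (row=1, col=6) -> (row=1, col=5)
  U (up): (row=1, col=5) -> (row=0, col=5)
  R (right): (row=0, col=5) -> (row=0, col=6)
  L (left): (row=0, col=6) -> (row=0, col=5)
  L (left): (row=0, col=5) -> (row=0, col=4)
  R (right): (row=0, col=4) -> (row=0, col=5)
Final: (row=0, col=5)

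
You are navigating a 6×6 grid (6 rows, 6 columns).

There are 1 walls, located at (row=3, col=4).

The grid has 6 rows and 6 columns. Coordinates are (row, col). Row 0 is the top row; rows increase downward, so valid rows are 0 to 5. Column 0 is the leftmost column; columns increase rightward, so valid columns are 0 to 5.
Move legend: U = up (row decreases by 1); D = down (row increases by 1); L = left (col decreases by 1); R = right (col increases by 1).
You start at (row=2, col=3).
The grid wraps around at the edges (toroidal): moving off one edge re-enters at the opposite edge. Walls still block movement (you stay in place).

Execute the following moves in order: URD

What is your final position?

Answer: Final position: (row=2, col=4)

Derivation:
Start: (row=2, col=3)
  U (up): (row=2, col=3) -> (row=1, col=3)
  R (right): (row=1, col=3) -> (row=1, col=4)
  D (down): (row=1, col=4) -> (row=2, col=4)
Final: (row=2, col=4)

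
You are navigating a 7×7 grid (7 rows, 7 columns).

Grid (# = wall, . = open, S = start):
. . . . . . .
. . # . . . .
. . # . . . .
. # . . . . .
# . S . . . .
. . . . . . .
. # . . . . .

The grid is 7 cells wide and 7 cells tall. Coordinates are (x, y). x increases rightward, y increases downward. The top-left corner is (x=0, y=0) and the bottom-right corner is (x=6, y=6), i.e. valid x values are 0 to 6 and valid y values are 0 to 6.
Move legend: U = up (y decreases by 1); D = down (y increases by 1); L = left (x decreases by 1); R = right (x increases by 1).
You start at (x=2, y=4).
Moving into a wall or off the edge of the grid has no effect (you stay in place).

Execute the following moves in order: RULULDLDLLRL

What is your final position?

Start: (x=2, y=4)
  R (right): (x=2, y=4) -> (x=3, y=4)
  U (up): (x=3, y=4) -> (x=3, y=3)
  L (left): (x=3, y=3) -> (x=2, y=3)
  U (up): blocked, stay at (x=2, y=3)
  L (left): blocked, stay at (x=2, y=3)
  D (down): (x=2, y=3) -> (x=2, y=4)
  L (left): (x=2, y=4) -> (x=1, y=4)
  D (down): (x=1, y=4) -> (x=1, y=5)
  L (left): (x=1, y=5) -> (x=0, y=5)
  L (left): blocked, stay at (x=0, y=5)
  R (right): (x=0, y=5) -> (x=1, y=5)
  L (left): (x=1, y=5) -> (x=0, y=5)
Final: (x=0, y=5)

Answer: Final position: (x=0, y=5)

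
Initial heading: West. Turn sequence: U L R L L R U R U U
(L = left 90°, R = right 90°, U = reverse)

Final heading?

Start: West
  U (U-turn (180°)) -> East
  L (left (90° counter-clockwise)) -> North
  R (right (90° clockwise)) -> East
  L (left (90° counter-clockwise)) -> North
  L (left (90° counter-clockwise)) -> West
  R (right (90° clockwise)) -> North
  U (U-turn (180°)) -> South
  R (right (90° clockwise)) -> West
  U (U-turn (180°)) -> East
  U (U-turn (180°)) -> West
Final: West

Answer: Final heading: West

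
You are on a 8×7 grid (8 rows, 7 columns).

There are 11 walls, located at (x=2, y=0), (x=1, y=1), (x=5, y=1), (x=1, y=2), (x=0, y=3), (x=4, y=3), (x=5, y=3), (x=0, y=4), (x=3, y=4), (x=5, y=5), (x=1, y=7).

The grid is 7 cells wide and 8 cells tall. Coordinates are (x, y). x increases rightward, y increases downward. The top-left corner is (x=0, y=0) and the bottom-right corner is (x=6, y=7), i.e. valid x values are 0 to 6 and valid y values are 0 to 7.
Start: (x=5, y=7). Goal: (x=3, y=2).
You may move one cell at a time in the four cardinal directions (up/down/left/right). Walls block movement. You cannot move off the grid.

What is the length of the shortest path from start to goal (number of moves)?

BFS from (x=5, y=7) until reaching (x=3, y=2):
  Distance 0: (x=5, y=7)
  Distance 1: (x=5, y=6), (x=4, y=7), (x=6, y=7)
  Distance 2: (x=4, y=6), (x=6, y=6), (x=3, y=7)
  Distance 3: (x=4, y=5), (x=6, y=5), (x=3, y=6), (x=2, y=7)
  Distance 4: (x=4, y=4), (x=6, y=4), (x=3, y=5), (x=2, y=6)
  Distance 5: (x=6, y=3), (x=5, y=4), (x=2, y=5), (x=1, y=6)
  Distance 6: (x=6, y=2), (x=2, y=4), (x=1, y=5), (x=0, y=6)
  Distance 7: (x=6, y=1), (x=5, y=2), (x=2, y=3), (x=1, y=4), (x=0, y=5), (x=0, y=7)
  Distance 8: (x=6, y=0), (x=2, y=2), (x=4, y=2), (x=1, y=3), (x=3, y=3)
  Distance 9: (x=5, y=0), (x=2, y=1), (x=4, y=1), (x=3, y=2)  <- goal reached here
One shortest path (9 moves): (x=5, y=7) -> (x=4, y=7) -> (x=3, y=7) -> (x=2, y=7) -> (x=2, y=6) -> (x=2, y=5) -> (x=2, y=4) -> (x=2, y=3) -> (x=3, y=3) -> (x=3, y=2)

Answer: Shortest path length: 9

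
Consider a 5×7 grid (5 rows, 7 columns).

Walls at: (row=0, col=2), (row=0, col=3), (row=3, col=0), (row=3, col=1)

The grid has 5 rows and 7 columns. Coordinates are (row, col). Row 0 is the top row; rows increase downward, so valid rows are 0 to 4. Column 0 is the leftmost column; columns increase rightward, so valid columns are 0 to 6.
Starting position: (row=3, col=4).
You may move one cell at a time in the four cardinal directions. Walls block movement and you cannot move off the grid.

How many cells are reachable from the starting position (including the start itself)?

Answer: Reachable cells: 31

Derivation:
BFS flood-fill from (row=3, col=4):
  Distance 0: (row=3, col=4)
  Distance 1: (row=2, col=4), (row=3, col=3), (row=3, col=5), (row=4, col=4)
  Distance 2: (row=1, col=4), (row=2, col=3), (row=2, col=5), (row=3, col=2), (row=3, col=6), (row=4, col=3), (row=4, col=5)
  Distance 3: (row=0, col=4), (row=1, col=3), (row=1, col=5), (row=2, col=2), (row=2, col=6), (row=4, col=2), (row=4, col=6)
  Distance 4: (row=0, col=5), (row=1, col=2), (row=1, col=6), (row=2, col=1), (row=4, col=1)
  Distance 5: (row=0, col=6), (row=1, col=1), (row=2, col=0), (row=4, col=0)
  Distance 6: (row=0, col=1), (row=1, col=0)
  Distance 7: (row=0, col=0)
Total reachable: 31 (grid has 31 open cells total)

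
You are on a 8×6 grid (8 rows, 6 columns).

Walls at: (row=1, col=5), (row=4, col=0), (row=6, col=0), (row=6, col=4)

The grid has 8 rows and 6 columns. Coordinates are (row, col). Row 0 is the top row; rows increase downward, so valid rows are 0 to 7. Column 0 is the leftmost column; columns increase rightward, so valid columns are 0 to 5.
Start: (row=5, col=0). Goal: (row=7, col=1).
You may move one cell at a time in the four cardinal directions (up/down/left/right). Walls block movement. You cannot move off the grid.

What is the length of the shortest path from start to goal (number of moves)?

Answer: Shortest path length: 3

Derivation:
BFS from (row=5, col=0) until reaching (row=7, col=1):
  Distance 0: (row=5, col=0)
  Distance 1: (row=5, col=1)
  Distance 2: (row=4, col=1), (row=5, col=2), (row=6, col=1)
  Distance 3: (row=3, col=1), (row=4, col=2), (row=5, col=3), (row=6, col=2), (row=7, col=1)  <- goal reached here
One shortest path (3 moves): (row=5, col=0) -> (row=5, col=1) -> (row=6, col=1) -> (row=7, col=1)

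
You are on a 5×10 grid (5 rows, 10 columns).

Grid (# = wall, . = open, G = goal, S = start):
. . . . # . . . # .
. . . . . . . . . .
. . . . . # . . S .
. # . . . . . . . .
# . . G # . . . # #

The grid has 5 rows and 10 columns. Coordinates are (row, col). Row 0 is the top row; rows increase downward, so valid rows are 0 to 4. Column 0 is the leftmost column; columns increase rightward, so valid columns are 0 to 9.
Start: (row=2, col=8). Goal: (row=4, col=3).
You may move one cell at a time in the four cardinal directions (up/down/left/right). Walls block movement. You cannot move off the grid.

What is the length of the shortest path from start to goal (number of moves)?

BFS from (row=2, col=8) until reaching (row=4, col=3):
  Distance 0: (row=2, col=8)
  Distance 1: (row=1, col=8), (row=2, col=7), (row=2, col=9), (row=3, col=8)
  Distance 2: (row=1, col=7), (row=1, col=9), (row=2, col=6), (row=3, col=7), (row=3, col=9)
  Distance 3: (row=0, col=7), (row=0, col=9), (row=1, col=6), (row=3, col=6), (row=4, col=7)
  Distance 4: (row=0, col=6), (row=1, col=5), (row=3, col=5), (row=4, col=6)
  Distance 5: (row=0, col=5), (row=1, col=4), (row=3, col=4), (row=4, col=5)
  Distance 6: (row=1, col=3), (row=2, col=4), (row=3, col=3)
  Distance 7: (row=0, col=3), (row=1, col=2), (row=2, col=3), (row=3, col=2), (row=4, col=3)  <- goal reached here
One shortest path (7 moves): (row=2, col=8) -> (row=2, col=7) -> (row=2, col=6) -> (row=3, col=6) -> (row=3, col=5) -> (row=3, col=4) -> (row=3, col=3) -> (row=4, col=3)

Answer: Shortest path length: 7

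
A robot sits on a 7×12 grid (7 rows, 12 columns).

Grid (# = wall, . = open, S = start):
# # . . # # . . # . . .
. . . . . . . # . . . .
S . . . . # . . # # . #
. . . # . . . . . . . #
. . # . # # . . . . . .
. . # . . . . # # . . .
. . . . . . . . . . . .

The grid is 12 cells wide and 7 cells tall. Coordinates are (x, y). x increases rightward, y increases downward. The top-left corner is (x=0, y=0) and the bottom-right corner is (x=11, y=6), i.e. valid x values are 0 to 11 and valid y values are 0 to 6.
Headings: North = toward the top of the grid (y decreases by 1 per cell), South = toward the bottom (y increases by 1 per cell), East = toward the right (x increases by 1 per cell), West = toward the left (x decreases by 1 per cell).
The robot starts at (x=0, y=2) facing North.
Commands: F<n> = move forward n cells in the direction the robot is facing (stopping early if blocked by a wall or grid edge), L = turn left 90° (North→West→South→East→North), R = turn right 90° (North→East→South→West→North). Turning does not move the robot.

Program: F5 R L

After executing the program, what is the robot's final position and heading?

Start: (x=0, y=2), facing North
  F5: move forward 1/5 (blocked), now at (x=0, y=1)
  R: turn right, now facing East
  L: turn left, now facing North
Final: (x=0, y=1), facing North

Answer: Final position: (x=0, y=1), facing North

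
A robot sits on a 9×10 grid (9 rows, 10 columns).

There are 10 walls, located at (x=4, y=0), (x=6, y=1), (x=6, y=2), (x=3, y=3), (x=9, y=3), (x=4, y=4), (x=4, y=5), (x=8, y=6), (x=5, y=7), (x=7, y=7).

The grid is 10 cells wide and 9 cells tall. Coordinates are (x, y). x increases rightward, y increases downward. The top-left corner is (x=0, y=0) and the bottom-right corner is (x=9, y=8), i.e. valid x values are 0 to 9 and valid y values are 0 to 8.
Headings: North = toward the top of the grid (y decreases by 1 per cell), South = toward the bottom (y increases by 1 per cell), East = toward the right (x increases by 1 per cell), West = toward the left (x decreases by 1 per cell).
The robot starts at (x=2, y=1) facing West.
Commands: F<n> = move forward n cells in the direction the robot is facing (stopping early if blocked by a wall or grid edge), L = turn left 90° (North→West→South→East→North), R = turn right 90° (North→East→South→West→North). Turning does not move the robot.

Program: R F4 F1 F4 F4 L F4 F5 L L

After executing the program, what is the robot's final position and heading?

Answer: Final position: (x=0, y=0), facing East

Derivation:
Start: (x=2, y=1), facing West
  R: turn right, now facing North
  F4: move forward 1/4 (blocked), now at (x=2, y=0)
  F1: move forward 0/1 (blocked), now at (x=2, y=0)
  F4: move forward 0/4 (blocked), now at (x=2, y=0)
  F4: move forward 0/4 (blocked), now at (x=2, y=0)
  L: turn left, now facing West
  F4: move forward 2/4 (blocked), now at (x=0, y=0)
  F5: move forward 0/5 (blocked), now at (x=0, y=0)
  L: turn left, now facing South
  L: turn left, now facing East
Final: (x=0, y=0), facing East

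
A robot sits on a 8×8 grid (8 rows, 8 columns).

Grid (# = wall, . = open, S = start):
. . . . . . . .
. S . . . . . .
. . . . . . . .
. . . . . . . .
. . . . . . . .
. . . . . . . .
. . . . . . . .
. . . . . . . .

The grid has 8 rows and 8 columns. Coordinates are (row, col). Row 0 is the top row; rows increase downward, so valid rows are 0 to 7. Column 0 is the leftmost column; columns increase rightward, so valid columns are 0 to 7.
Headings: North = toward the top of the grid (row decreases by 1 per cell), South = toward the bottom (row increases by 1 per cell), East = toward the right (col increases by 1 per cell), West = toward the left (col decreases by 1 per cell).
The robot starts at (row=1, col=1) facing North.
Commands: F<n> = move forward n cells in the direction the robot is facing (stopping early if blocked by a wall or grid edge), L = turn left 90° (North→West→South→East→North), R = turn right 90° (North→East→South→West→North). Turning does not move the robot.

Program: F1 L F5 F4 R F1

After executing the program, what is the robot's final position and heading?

Start: (row=1, col=1), facing North
  F1: move forward 1, now at (row=0, col=1)
  L: turn left, now facing West
  F5: move forward 1/5 (blocked), now at (row=0, col=0)
  F4: move forward 0/4 (blocked), now at (row=0, col=0)
  R: turn right, now facing North
  F1: move forward 0/1 (blocked), now at (row=0, col=0)
Final: (row=0, col=0), facing North

Answer: Final position: (row=0, col=0), facing North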